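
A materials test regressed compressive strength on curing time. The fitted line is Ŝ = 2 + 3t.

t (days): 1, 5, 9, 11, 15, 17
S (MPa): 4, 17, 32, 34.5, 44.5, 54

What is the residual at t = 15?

e = -2.5

Ŝ = 2 + 3·15 = 47
e = 44.5 − 47 = -2.5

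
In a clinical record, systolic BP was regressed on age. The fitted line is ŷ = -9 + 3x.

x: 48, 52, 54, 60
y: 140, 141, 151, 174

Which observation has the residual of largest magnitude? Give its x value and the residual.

x=48: ŷ = -9 + 3·48 = 135; e = 140 − 135 = 5
x=52: ŷ = -9 + 3·52 = 147; e = 141 − 147 = -6
x=54: ŷ = -9 + 3·54 = 153; e = 151 − 153 = -2
x=60: ŷ = -9 + 3·60 = 171; e = 174 − 171 = 3
Largest |e| is 6 at x = 52, residual -6.

x = 52, e = -6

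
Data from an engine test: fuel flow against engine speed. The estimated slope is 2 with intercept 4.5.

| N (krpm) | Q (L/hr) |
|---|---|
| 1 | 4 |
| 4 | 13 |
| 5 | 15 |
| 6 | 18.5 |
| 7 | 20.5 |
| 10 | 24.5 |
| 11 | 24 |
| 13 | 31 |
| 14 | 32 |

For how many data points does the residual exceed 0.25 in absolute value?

N=1: ŷ = 4.5 + 2·1 = 6.5; e = 4 − 6.5 = -2.5
N=4: ŷ = 4.5 + 2·4 = 12.5; e = 13 − 12.5 = 0.5
N=5: ŷ = 4.5 + 2·5 = 14.5; e = 15 − 14.5 = 0.5
N=6: ŷ = 4.5 + 2·6 = 16.5; e = 18.5 − 16.5 = 2
N=7: ŷ = 4.5 + 2·7 = 18.5; e = 20.5 − 18.5 = 2
N=10: ŷ = 4.5 + 2·10 = 24.5; e = 24.5 − 24.5 = 0
N=11: ŷ = 4.5 + 2·11 = 26.5; e = 24 − 26.5 = -2.5
N=13: ŷ = 4.5 + 2·13 = 30.5; e = 31 − 30.5 = 0.5
N=14: ŷ = 4.5 + 2·14 = 32.5; e = 32 − 32.5 = -0.5
|e| > 0.25: N=1 (|e|=2.5), N=4 (|e|=0.5), N=5 (|e|=0.5), N=6 (|e|=2), N=7 (|e|=2), N=11 (|e|=2.5), N=13 (|e|=0.5), N=14 (|e|=0.5) → 8

8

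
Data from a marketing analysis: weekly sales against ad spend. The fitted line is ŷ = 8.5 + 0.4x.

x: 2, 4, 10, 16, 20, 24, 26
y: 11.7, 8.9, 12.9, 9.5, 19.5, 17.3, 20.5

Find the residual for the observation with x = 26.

ŷ = 8.5 + 0.4·26 = 18.9
r = 20.5 − 18.9 = 1.6

r = 1.6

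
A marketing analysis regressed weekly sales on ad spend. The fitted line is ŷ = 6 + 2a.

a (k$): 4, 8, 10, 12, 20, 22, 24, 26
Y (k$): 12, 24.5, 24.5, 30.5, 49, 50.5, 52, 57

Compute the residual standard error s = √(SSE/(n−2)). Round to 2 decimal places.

a=4: ŷ = 6 + 2·4 = 14; e = 12 − 14 = -2
a=8: ŷ = 6 + 2·8 = 22; e = 24.5 − 22 = 2.5
a=10: ŷ = 6 + 2·10 = 26; e = 24.5 − 26 = -1.5
a=12: ŷ = 6 + 2·12 = 30; e = 30.5 − 30 = 0.5
a=20: ŷ = 6 + 2·20 = 46; e = 49 − 46 = 3
a=22: ŷ = 6 + 2·22 = 50; e = 50.5 − 50 = 0.5
a=24: ŷ = 6 + 2·24 = 54; e = 52 − 54 = -2
a=26: ŷ = 6 + 2·26 = 58; e = 57 − 58 = -1
SSE = 4 + 6.25 + 2.25 + 0.25 + 9 + 0.25 + 4 + 1 = 27
s = √(27/6) = √4.5 ≈ 2.12

s = 2.12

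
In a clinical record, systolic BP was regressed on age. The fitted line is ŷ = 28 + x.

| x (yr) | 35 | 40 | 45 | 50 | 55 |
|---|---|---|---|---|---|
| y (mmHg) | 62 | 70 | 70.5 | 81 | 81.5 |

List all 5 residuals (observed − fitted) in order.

-1, 2, -2.5, 3, -1.5

x=35: ŷ = 28 + 35 = 63; r = 62 − 63 = -1
x=40: ŷ = 28 + 40 = 68; r = 70 − 68 = 2
x=45: ŷ = 28 + 45 = 73; r = 70.5 − 73 = -2.5
x=50: ŷ = 28 + 50 = 78; r = 81 − 78 = 3
x=55: ŷ = 28 + 55 = 83; r = 81.5 − 83 = -1.5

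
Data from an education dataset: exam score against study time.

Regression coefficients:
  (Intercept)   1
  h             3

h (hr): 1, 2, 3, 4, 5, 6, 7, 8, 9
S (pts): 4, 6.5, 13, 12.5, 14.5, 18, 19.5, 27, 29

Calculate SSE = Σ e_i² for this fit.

h=1: ŷ = 1 + 3·1 = 4; e = 4 − 4 = 0
h=2: ŷ = 1 + 3·2 = 7; e = 6.5 − 7 = -0.5
h=3: ŷ = 1 + 3·3 = 10; e = 13 − 10 = 3
h=4: ŷ = 1 + 3·4 = 13; e = 12.5 − 13 = -0.5
h=5: ŷ = 1 + 3·5 = 16; e = 14.5 − 16 = -1.5
h=6: ŷ = 1 + 3·6 = 19; e = 18 − 19 = -1
h=7: ŷ = 1 + 3·7 = 22; e = 19.5 − 22 = -2.5
h=8: ŷ = 1 + 3·8 = 25; e = 27 − 25 = 2
h=9: ŷ = 1 + 3·9 = 28; e = 29 − 28 = 1
SSE = 0 + 0.25 + 9 + 0.25 + 2.25 + 1 + 6.25 + 4 + 1 = 24

SSE = 24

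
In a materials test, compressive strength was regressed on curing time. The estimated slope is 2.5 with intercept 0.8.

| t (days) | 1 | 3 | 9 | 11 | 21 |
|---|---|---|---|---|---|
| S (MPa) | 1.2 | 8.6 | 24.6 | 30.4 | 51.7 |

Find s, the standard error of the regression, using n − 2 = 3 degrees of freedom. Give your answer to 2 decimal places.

t=1: Ŝ = 0.8 + 2.5·1 = 3.3; r = 1.2 − 3.3 = -2.1
t=3: Ŝ = 0.8 + 2.5·3 = 8.3; r = 8.6 − 8.3 = 0.3
t=9: Ŝ = 0.8 + 2.5·9 = 23.3; r = 24.6 − 23.3 = 1.3
t=11: Ŝ = 0.8 + 2.5·11 = 28.3; r = 30.4 − 28.3 = 2.1
t=21: Ŝ = 0.8 + 2.5·21 = 53.3; r = 51.7 − 53.3 = -1.6
SSE = 4.41 + 0.09 + 1.69 + 4.41 + 2.56 = 13.16
s = √(13.16/3) = √4.38667 ≈ 2.09

s = 2.09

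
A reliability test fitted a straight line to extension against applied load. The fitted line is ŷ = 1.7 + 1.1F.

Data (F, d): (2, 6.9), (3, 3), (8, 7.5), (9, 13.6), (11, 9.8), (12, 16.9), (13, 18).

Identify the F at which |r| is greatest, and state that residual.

F = 11, r = -4

F=2: ŷ = 1.7 + 1.1·2 = 3.9; r = 6.9 − 3.9 = 3
F=3: ŷ = 1.7 + 1.1·3 = 5; r = 3 − 5 = -2
F=8: ŷ = 1.7 + 1.1·8 = 10.5; r = 7.5 − 10.5 = -3
F=9: ŷ = 1.7 + 1.1·9 = 11.6; r = 13.6 − 11.6 = 2
F=11: ŷ = 1.7 + 1.1·11 = 13.8; r = 9.8 − 13.8 = -4
F=12: ŷ = 1.7 + 1.1·12 = 14.9; r = 16.9 − 14.9 = 2
F=13: ŷ = 1.7 + 1.1·13 = 16; r = 18 − 16 = 2
Largest |r| is 4 at F = 11, residual -4.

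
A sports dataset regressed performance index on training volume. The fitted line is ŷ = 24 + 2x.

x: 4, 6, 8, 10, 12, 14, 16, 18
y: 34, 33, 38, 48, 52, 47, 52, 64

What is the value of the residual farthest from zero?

x=4: ŷ = 24 + 2·4 = 32; e = 34 − 32 = 2
x=6: ŷ = 24 + 2·6 = 36; e = 33 − 36 = -3
x=8: ŷ = 24 + 2·8 = 40; e = 38 − 40 = -2
x=10: ŷ = 24 + 2·10 = 44; e = 48 − 44 = 4
x=12: ŷ = 24 + 2·12 = 48; e = 52 − 48 = 4
x=14: ŷ = 24 + 2·14 = 52; e = 47 − 52 = -5
x=16: ŷ = 24 + 2·16 = 56; e = 52 − 56 = -4
x=18: ŷ = 24 + 2·18 = 60; e = 64 − 60 = 4
Largest |e| is 5 at x = 14, residual -5.

e = -5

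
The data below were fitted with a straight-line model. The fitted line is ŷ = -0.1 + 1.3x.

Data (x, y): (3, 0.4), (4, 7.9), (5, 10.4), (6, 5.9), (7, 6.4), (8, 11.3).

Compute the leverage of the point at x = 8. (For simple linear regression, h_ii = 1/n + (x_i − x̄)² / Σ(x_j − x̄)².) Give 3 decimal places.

x̄ = (3 + 4 + 5 + 6 + 7 + 8)/6 = 5.5
Σ(x − x̄)² = 6.25 + 2.25 + 0.25 + 0.25 + 2.25 + 6.25 = 17.5
h = 1/6 + (2.5)²/17.5 = 0.166667 + 0.357143 = 0.524

h = 0.524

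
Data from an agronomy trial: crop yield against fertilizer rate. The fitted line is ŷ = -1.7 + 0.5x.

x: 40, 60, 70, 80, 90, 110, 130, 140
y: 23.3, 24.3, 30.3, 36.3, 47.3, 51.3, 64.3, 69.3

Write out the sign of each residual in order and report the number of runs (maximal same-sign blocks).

x=40: ŷ = -1.7 + 0.5·40 = 18.3; e = 23.3 − 18.3 = 5
x=60: ŷ = -1.7 + 0.5·60 = 28.3; e = 24.3 − 28.3 = -4
x=70: ŷ = -1.7 + 0.5·70 = 33.3; e = 30.3 − 33.3 = -3
x=80: ŷ = -1.7 + 0.5·80 = 38.3; e = 36.3 − 38.3 = -2
x=90: ŷ = -1.7 + 0.5·90 = 43.3; e = 47.3 − 43.3 = 4
x=110: ŷ = -1.7 + 0.5·110 = 53.3; e = 51.3 − 53.3 = -2
x=130: ŷ = -1.7 + 0.5·130 = 63.3; e = 64.3 − 63.3 = 1
x=140: ŷ = -1.7 + 0.5·140 = 68.3; e = 69.3 − 68.3 = 1
Signs: + − − − + − + +
Runs: +×1, −×3, +×1, −×1, +×2 → 5

5 runs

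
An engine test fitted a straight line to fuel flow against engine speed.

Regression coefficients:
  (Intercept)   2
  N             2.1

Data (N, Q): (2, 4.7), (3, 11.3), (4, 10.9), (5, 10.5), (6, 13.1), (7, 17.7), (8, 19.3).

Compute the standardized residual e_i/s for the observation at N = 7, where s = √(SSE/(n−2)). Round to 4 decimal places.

N=2: Q̂ = 2 + 2.1·2 = 6.2; e = 4.7 − 6.2 = -1.5
N=3: Q̂ = 2 + 2.1·3 = 8.3; e = 11.3 − 8.3 = 3
N=4: Q̂ = 2 + 2.1·4 = 10.4; e = 10.9 − 10.4 = 0.5
N=5: Q̂ = 2 + 2.1·5 = 12.5; e = 10.5 − 12.5 = -2
N=6: Q̂ = 2 + 2.1·6 = 14.6; e = 13.1 − 14.6 = -1.5
N=7: Q̂ = 2 + 2.1·7 = 16.7; e = 17.7 − 16.7 = 1
N=8: Q̂ = 2 + 2.1·8 = 18.8; e = 19.3 − 18.8 = 0.5
SSE = 2.25 + 9 + 0.25 + 4 + 2.25 + 1 + 0.25 = 19
s = √(19/5) = 1.94936
e/s = 1 / 1.94936 = 0.5130

0.5130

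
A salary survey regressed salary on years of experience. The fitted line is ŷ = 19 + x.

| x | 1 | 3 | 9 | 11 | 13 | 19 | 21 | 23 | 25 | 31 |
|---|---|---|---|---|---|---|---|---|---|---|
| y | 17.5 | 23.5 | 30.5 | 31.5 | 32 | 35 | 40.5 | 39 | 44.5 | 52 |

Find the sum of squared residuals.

x=1: ŷ = 19 + 1 = 20; r = 17.5 − 20 = -2.5
x=3: ŷ = 19 + 3 = 22; r = 23.5 − 22 = 1.5
x=9: ŷ = 19 + 9 = 28; r = 30.5 − 28 = 2.5
x=11: ŷ = 19 + 11 = 30; r = 31.5 − 30 = 1.5
x=13: ŷ = 19 + 13 = 32; r = 32 − 32 = 0
x=19: ŷ = 19 + 19 = 38; r = 35 − 38 = -3
x=21: ŷ = 19 + 21 = 40; r = 40.5 − 40 = 0.5
x=23: ŷ = 19 + 23 = 42; r = 39 − 42 = -3
x=25: ŷ = 19 + 25 = 44; r = 44.5 − 44 = 0.5
x=31: ŷ = 19 + 31 = 50; r = 52 − 50 = 2
SSE = 6.25 + 2.25 + 6.25 + 2.25 + 0 + 9 + 0.25 + 9 + 0.25 + 4 = 39.5

SSE = 39.5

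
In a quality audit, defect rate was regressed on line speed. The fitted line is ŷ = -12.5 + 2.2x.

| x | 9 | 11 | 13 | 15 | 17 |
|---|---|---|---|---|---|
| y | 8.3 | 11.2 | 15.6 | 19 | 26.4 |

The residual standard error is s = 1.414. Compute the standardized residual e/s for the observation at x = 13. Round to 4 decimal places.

-0.3536

ŷ = -12.5 + 2.2·13 = 16.1
e = 15.6 − 16.1 = -0.5
e/s = -0.5 / 1.414 = -0.3536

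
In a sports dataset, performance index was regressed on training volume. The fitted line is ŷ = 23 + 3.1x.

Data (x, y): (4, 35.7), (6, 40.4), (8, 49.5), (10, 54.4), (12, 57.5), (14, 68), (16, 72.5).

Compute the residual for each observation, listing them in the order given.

x=4: ŷ = 23 + 3.1·4 = 35.4; r = 35.7 − 35.4 = 0.3
x=6: ŷ = 23 + 3.1·6 = 41.6; r = 40.4 − 41.6 = -1.2
x=8: ŷ = 23 + 3.1·8 = 47.8; r = 49.5 − 47.8 = 1.7
x=10: ŷ = 23 + 3.1·10 = 54; r = 54.4 − 54 = 0.4
x=12: ŷ = 23 + 3.1·12 = 60.2; r = 57.5 − 60.2 = -2.7
x=14: ŷ = 23 + 3.1·14 = 66.4; r = 68 − 66.4 = 1.6
x=16: ŷ = 23 + 3.1·16 = 72.6; r = 72.5 − 72.6 = -0.1

0.3, -1.2, 1.7, 0.4, -2.7, 1.6, -0.1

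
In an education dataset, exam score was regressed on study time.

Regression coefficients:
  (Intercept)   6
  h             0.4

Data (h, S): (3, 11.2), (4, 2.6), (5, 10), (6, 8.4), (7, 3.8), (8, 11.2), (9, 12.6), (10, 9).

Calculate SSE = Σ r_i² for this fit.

h=3: ŷ = 6 + 0.4·3 = 7.2; r = 11.2 − 7.2 = 4
h=4: ŷ = 6 + 0.4·4 = 7.6; r = 2.6 − 7.6 = -5
h=5: ŷ = 6 + 0.4·5 = 8; r = 10 − 8 = 2
h=6: ŷ = 6 + 0.4·6 = 8.4; r = 8.4 − 8.4 = 0
h=7: ŷ = 6 + 0.4·7 = 8.8; r = 3.8 − 8.8 = -5
h=8: ŷ = 6 + 0.4·8 = 9.2; r = 11.2 − 9.2 = 2
h=9: ŷ = 6 + 0.4·9 = 9.6; r = 12.6 − 9.6 = 3
h=10: ŷ = 6 + 0.4·10 = 10; r = 9 − 10 = -1
SSE = 16 + 25 + 4 + 0 + 25 + 4 + 9 + 1 = 84

SSE = 84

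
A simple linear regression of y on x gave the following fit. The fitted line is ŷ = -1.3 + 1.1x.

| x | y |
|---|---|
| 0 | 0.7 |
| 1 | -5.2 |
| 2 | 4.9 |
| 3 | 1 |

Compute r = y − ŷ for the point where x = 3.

r = -1

ŷ = -1.3 + 1.1·3 = 2
r = 1 − 2 = -1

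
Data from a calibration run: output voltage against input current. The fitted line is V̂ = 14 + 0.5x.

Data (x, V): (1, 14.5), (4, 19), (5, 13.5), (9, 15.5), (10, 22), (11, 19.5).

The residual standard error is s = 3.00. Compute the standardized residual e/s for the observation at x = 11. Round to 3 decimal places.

V̂ = 14 + 0.5·11 = 19.5
e = 19.5 − 19.5 = 0
e/s = 0 / 3.00 = 0.000

0.000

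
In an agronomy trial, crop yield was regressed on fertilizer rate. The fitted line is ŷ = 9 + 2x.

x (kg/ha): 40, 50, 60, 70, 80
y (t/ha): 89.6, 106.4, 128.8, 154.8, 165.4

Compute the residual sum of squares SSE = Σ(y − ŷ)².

SSE = 53.76

x=40: ŷ = 9 + 2·40 = 89; r = 89.6 − 89 = 0.6
x=50: ŷ = 9 + 2·50 = 109; r = 106.4 − 109 = -2.6
x=60: ŷ = 9 + 2·60 = 129; r = 128.8 − 129 = -0.2
x=70: ŷ = 9 + 2·70 = 149; r = 154.8 − 149 = 5.8
x=80: ŷ = 9 + 2·80 = 169; r = 165.4 − 169 = -3.6
SSE = 0.36 + 6.76 + 0.04 + 33.64 + 12.96 = 53.76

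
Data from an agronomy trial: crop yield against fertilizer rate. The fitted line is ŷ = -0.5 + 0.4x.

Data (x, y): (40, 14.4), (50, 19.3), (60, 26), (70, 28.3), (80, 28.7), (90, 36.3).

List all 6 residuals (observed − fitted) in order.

x=40: ŷ = -0.5 + 0.4·40 = 15.5; e = 14.4 − 15.5 = -1.1
x=50: ŷ = -0.5 + 0.4·50 = 19.5; e = 19.3 − 19.5 = -0.2
x=60: ŷ = -0.5 + 0.4·60 = 23.5; e = 26 − 23.5 = 2.5
x=70: ŷ = -0.5 + 0.4·70 = 27.5; e = 28.3 − 27.5 = 0.8
x=80: ŷ = -0.5 + 0.4·80 = 31.5; e = 28.7 − 31.5 = -2.8
x=90: ŷ = -0.5 + 0.4·90 = 35.5; e = 36.3 − 35.5 = 0.8

-1.1, -0.2, 2.5, 0.8, -2.8, 0.8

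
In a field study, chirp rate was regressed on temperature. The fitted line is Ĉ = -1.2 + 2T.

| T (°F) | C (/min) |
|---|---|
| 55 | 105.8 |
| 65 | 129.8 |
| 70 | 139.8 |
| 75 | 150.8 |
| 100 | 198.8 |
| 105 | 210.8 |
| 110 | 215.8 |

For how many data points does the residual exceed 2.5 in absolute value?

T=55: Ĉ = -1.2 + 2·55 = 108.8; e = 105.8 − 108.8 = -3
T=65: Ĉ = -1.2 + 2·65 = 128.8; e = 129.8 − 128.8 = 1
T=70: Ĉ = -1.2 + 2·70 = 138.8; e = 139.8 − 138.8 = 1
T=75: Ĉ = -1.2 + 2·75 = 148.8; e = 150.8 − 148.8 = 2
T=100: Ĉ = -1.2 + 2·100 = 198.8; e = 198.8 − 198.8 = 0
T=105: Ĉ = -1.2 + 2·105 = 208.8; e = 210.8 − 208.8 = 2
T=110: Ĉ = -1.2 + 2·110 = 218.8; e = 215.8 − 218.8 = -3
|e| > 2.5: T=55 (|e|=3), T=110 (|e|=3) → 2

2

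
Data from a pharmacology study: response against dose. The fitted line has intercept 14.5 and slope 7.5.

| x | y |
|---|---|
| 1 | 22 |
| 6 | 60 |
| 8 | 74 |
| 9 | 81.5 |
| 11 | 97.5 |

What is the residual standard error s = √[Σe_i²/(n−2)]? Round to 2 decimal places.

x=1: ŷ = 14.5 + 7.5·1 = 22; e = 22 − 22 = 0
x=6: ŷ = 14.5 + 7.5·6 = 59.5; e = 60 − 59.5 = 0.5
x=8: ŷ = 14.5 + 7.5·8 = 74.5; e = 74 − 74.5 = -0.5
x=9: ŷ = 14.5 + 7.5·9 = 82; e = 81.5 − 82 = -0.5
x=11: ŷ = 14.5 + 7.5·11 = 97; e = 97.5 − 97 = 0.5
SSE = 0 + 0.25 + 0.25 + 0.25 + 0.25 = 1
s = √(1/3) = √0.333333 ≈ 0.58

s = 0.58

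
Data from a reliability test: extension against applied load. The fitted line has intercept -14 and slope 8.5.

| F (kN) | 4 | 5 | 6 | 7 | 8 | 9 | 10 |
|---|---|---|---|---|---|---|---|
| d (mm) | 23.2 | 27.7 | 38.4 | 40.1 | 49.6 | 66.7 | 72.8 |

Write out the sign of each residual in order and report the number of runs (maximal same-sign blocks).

5 runs

F=4: d̂ = -14 + 8.5·4 = 20; e = 23.2 − 20 = 3.2
F=5: d̂ = -14 + 8.5·5 = 28.5; e = 27.7 − 28.5 = -0.8
F=6: d̂ = -14 + 8.5·6 = 37; e = 38.4 − 37 = 1.4
F=7: d̂ = -14 + 8.5·7 = 45.5; e = 40.1 − 45.5 = -5.4
F=8: d̂ = -14 + 8.5·8 = 54; e = 49.6 − 54 = -4.4
F=9: d̂ = -14 + 8.5·9 = 62.5; e = 66.7 − 62.5 = 4.2
F=10: d̂ = -14 + 8.5·10 = 71; e = 72.8 − 71 = 1.8
Signs: + − + − − + +
Runs: +×1, −×1, +×1, −×2, +×2 → 5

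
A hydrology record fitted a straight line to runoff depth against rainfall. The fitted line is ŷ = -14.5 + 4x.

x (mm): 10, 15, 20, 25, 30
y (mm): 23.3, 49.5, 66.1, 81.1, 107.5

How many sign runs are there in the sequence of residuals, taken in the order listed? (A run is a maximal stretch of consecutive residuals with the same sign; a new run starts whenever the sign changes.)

x=10: ŷ = -14.5 + 4·10 = 25.5; r = 23.3 − 25.5 = -2.2
x=15: ŷ = -14.5 + 4·15 = 45.5; r = 49.5 − 45.5 = 4
x=20: ŷ = -14.5 + 4·20 = 65.5; r = 66.1 − 65.5 = 0.6
x=25: ŷ = -14.5 + 4·25 = 85.5; r = 81.1 − 85.5 = -4.4
x=30: ŷ = -14.5 + 4·30 = 105.5; r = 107.5 − 105.5 = 2
Signs: − + + − +
Runs: −×1, +×2, −×1, +×1 → 4

4 runs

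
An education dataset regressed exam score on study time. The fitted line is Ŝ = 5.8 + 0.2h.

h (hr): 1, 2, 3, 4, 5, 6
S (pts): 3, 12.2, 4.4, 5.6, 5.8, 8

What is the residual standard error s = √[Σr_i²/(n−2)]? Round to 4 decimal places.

s = 3.6056

h=1: Ŝ = 5.8 + 0.2·1 = 6; r = 3 − 6 = -3
h=2: Ŝ = 5.8 + 0.2·2 = 6.2; r = 12.2 − 6.2 = 6
h=3: Ŝ = 5.8 + 0.2·3 = 6.4; r = 4.4 − 6.4 = -2
h=4: Ŝ = 5.8 + 0.2·4 = 6.6; r = 5.6 − 6.6 = -1
h=5: Ŝ = 5.8 + 0.2·5 = 6.8; r = 5.8 − 6.8 = -1
h=6: Ŝ = 5.8 + 0.2·6 = 7; r = 8 − 7 = 1
SSE = 9 + 36 + 4 + 1 + 1 + 1 = 52
s = √(52/4) = √13 ≈ 3.6056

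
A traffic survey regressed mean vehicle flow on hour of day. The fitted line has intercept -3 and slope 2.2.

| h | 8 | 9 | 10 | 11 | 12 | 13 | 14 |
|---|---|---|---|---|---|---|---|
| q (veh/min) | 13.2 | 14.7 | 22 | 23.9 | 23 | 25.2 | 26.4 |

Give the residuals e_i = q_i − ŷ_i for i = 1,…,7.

h=8: ŷ = -3 + 2.2·8 = 14.6; e = 13.2 − 14.6 = -1.4
h=9: ŷ = -3 + 2.2·9 = 16.8; e = 14.7 − 16.8 = -2.1
h=10: ŷ = -3 + 2.2·10 = 19; e = 22 − 19 = 3
h=11: ŷ = -3 + 2.2·11 = 21.2; e = 23.9 − 21.2 = 2.7
h=12: ŷ = -3 + 2.2·12 = 23.4; e = 23 − 23.4 = -0.4
h=13: ŷ = -3 + 2.2·13 = 25.6; e = 25.2 − 25.6 = -0.4
h=14: ŷ = -3 + 2.2·14 = 27.8; e = 26.4 − 27.8 = -1.4

-1.4, -2.1, 3, 2.7, -0.4, -0.4, -1.4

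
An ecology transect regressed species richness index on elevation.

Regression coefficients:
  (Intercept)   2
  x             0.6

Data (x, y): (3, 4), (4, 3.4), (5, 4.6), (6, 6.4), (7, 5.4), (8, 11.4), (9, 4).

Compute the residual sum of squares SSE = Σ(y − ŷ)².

SSE = 35.2

x=3: ŷ = 2 + 0.6·3 = 3.8; e = 4 − 3.8 = 0.2
x=4: ŷ = 2 + 0.6·4 = 4.4; e = 3.4 − 4.4 = -1
x=5: ŷ = 2 + 0.6·5 = 5; e = 4.6 − 5 = -0.4
x=6: ŷ = 2 + 0.6·6 = 5.6; e = 6.4 − 5.6 = 0.8
x=7: ŷ = 2 + 0.6·7 = 6.2; e = 5.4 − 6.2 = -0.8
x=8: ŷ = 2 + 0.6·8 = 6.8; e = 11.4 − 6.8 = 4.6
x=9: ŷ = 2 + 0.6·9 = 7.4; e = 4 − 7.4 = -3.4
SSE = 0.04 + 1 + 0.16 + 0.64 + 0.64 + 21.16 + 11.56 = 35.2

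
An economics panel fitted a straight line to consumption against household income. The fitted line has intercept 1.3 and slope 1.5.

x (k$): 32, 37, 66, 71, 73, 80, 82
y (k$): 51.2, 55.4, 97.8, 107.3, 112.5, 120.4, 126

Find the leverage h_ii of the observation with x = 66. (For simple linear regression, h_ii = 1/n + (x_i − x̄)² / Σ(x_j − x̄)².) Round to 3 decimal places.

x̄ = (32 + 37 + 66 + 71 + 73 + 80 + 82)/7 = 63
Σ(x − x̄)² = 961 + 676 + 9 + 64 + 100 + 289 + 361 = 2460
h = 1/7 + (3)²/2460 = 0.142857 + 0.00365854 = 0.147

h = 0.147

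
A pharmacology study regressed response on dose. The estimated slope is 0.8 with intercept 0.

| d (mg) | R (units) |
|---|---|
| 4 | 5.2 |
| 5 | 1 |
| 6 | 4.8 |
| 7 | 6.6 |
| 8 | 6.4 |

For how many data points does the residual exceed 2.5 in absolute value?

1

d=4: ŷ = 0.8·4 = 3.2; e = 5.2 − 3.2 = 2
d=5: ŷ = 0.8·5 = 4; e = 1 − 4 = -3
d=6: ŷ = 0.8·6 = 4.8; e = 4.8 − 4.8 = 0
d=7: ŷ = 0.8·7 = 5.6; e = 6.6 − 5.6 = 1
d=8: ŷ = 0.8·8 = 6.4; e = 6.4 − 6.4 = 0
|e| > 2.5: d=5 (|e|=3) → 1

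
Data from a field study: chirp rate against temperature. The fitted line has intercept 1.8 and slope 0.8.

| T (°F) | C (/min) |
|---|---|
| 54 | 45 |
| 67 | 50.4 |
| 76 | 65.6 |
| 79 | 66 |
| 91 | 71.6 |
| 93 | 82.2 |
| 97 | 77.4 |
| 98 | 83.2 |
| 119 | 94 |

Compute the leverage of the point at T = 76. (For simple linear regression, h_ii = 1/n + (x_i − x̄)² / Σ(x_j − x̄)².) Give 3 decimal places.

h = 0.145

T̄ = (54 + 67 + 76 + 79 + 91 + 93 + 97 + 98 + 119)/9 = 86
Σ(T − T̄)² = 1024 + 361 + 100 + 49 + 25 + 49 + 121 + 144 + 1089 = 2962
h = 1/9 + (-10)²/2962 = 0.111111 + 0.033761 = 0.145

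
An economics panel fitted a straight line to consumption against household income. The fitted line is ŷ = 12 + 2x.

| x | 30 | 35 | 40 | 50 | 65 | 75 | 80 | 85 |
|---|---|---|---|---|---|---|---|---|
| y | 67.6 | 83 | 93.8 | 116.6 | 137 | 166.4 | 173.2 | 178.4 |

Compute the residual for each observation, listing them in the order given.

-4.4, 1, 1.8, 4.6, -5, 4.4, 1.2, -3.6

x=30: ŷ = 12 + 2·30 = 72; e = 67.6 − 72 = -4.4
x=35: ŷ = 12 + 2·35 = 82; e = 83 − 82 = 1
x=40: ŷ = 12 + 2·40 = 92; e = 93.8 − 92 = 1.8
x=50: ŷ = 12 + 2·50 = 112; e = 116.6 − 112 = 4.6
x=65: ŷ = 12 + 2·65 = 142; e = 137 − 142 = -5
x=75: ŷ = 12 + 2·75 = 162; e = 166.4 − 162 = 4.4
x=80: ŷ = 12 + 2·80 = 172; e = 173.2 − 172 = 1.2
x=85: ŷ = 12 + 2·85 = 182; e = 178.4 − 182 = -3.6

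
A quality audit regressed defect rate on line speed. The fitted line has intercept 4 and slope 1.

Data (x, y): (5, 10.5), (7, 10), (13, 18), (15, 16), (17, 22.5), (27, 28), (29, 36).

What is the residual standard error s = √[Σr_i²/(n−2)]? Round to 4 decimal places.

s = 2.5884

x=5: ŷ = 4 + 5 = 9; r = 10.5 − 9 = 1.5
x=7: ŷ = 4 + 7 = 11; r = 10 − 11 = -1
x=13: ŷ = 4 + 13 = 17; r = 18 − 17 = 1
x=15: ŷ = 4 + 15 = 19; r = 16 − 19 = -3
x=17: ŷ = 4 + 17 = 21; r = 22.5 − 21 = 1.5
x=27: ŷ = 4 + 27 = 31; r = 28 − 31 = -3
x=29: ŷ = 4 + 29 = 33; r = 36 − 33 = 3
SSE = 2.25 + 1 + 1 + 9 + 2.25 + 9 + 9 = 33.5
s = √(33.5/5) = √6.7 ≈ 2.5884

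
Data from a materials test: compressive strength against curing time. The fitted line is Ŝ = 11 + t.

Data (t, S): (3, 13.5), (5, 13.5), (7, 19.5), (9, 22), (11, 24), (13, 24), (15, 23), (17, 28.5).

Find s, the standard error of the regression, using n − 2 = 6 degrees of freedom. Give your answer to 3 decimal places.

t=3: Ŝ = 11 + 3 = 14; r = 13.5 − 14 = -0.5
t=5: Ŝ = 11 + 5 = 16; r = 13.5 − 16 = -2.5
t=7: Ŝ = 11 + 7 = 18; r = 19.5 − 18 = 1.5
t=9: Ŝ = 11 + 9 = 20; r = 22 − 20 = 2
t=11: Ŝ = 11 + 11 = 22; r = 24 − 22 = 2
t=13: Ŝ = 11 + 13 = 24; r = 24 − 24 = 0
t=15: Ŝ = 11 + 15 = 26; r = 23 − 26 = -3
t=17: Ŝ = 11 + 17 = 28; r = 28.5 − 28 = 0.5
SSE = 0.25 + 6.25 + 2.25 + 4 + 4 + 0 + 9 + 0.25 = 26
s = √(26/6) = √4.33333 ≈ 2.082

s = 2.082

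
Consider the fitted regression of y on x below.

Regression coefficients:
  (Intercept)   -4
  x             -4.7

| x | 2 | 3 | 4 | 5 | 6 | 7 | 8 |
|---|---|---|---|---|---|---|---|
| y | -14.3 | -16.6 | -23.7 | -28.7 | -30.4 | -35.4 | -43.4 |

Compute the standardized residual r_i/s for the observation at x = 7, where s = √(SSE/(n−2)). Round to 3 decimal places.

0.895

x=2: ŷ = -4 − 4.7·2 = -13.4; r = -14.3 − (-13.4) = -0.9
x=3: ŷ = -4 − 4.7·3 = -18.1; r = -16.6 − (-18.1) = 1.5
x=4: ŷ = -4 − 4.7·4 = -22.8; r = -23.7 − (-22.8) = -0.9
x=5: ŷ = -4 − 4.7·5 = -27.5; r = -28.7 − (-27.5) = -1.2
x=6: ŷ = -4 − 4.7·6 = -32.2; r = -30.4 − (-32.2) = 1.8
x=7: ŷ = -4 − 4.7·7 = -36.9; r = -35.4 − (-36.9) = 1.5
x=8: ŷ = -4 − 4.7·8 = -41.6; r = -43.4 − (-41.6) = -1.8
SSE = 0.81 + 2.25 + 0.81 + 1.44 + 3.24 + 2.25 + 3.24 = 14.04
s = √(14.04/5) = 1.67571
r/s = 1.5 / 1.67571 = 0.895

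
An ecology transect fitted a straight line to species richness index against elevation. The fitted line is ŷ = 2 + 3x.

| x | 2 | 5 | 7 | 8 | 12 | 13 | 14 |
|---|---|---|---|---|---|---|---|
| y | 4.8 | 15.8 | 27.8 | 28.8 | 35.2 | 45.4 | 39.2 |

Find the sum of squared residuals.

SSE = 92.8

x=2: ŷ = 2 + 3·2 = 8; r = 4.8 − 8 = -3.2
x=5: ŷ = 2 + 3·5 = 17; r = 15.8 − 17 = -1.2
x=7: ŷ = 2 + 3·7 = 23; r = 27.8 − 23 = 4.8
x=8: ŷ = 2 + 3·8 = 26; r = 28.8 − 26 = 2.8
x=12: ŷ = 2 + 3·12 = 38; r = 35.2 − 38 = -2.8
x=13: ŷ = 2 + 3·13 = 41; r = 45.4 − 41 = 4.4
x=14: ŷ = 2 + 3·14 = 44; r = 39.2 − 44 = -4.8
SSE = 10.24 + 1.44 + 23.04 + 7.84 + 7.84 + 19.36 + 23.04 = 92.8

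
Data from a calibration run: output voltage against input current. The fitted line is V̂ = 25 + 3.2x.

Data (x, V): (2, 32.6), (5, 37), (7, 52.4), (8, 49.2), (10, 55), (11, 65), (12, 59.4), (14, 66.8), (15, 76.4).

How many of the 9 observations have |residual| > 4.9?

1

x=2: V̂ = 25 + 3.2·2 = 31.4; e = 32.6 − 31.4 = 1.2
x=5: V̂ = 25 + 3.2·5 = 41; e = 37 − 41 = -4
x=7: V̂ = 25 + 3.2·7 = 47.4; e = 52.4 − 47.4 = 5
x=8: V̂ = 25 + 3.2·8 = 50.6; e = 49.2 − 50.6 = -1.4
x=10: V̂ = 25 + 3.2·10 = 57; e = 55 − 57 = -2
x=11: V̂ = 25 + 3.2·11 = 60.2; e = 65 − 60.2 = 4.8
x=12: V̂ = 25 + 3.2·12 = 63.4; e = 59.4 − 63.4 = -4
x=14: V̂ = 25 + 3.2·14 = 69.8; e = 66.8 − 69.8 = -3
x=15: V̂ = 25 + 3.2·15 = 73; e = 76.4 − 73 = 3.4
|e| > 4.9: x=7 (|e|=5) → 1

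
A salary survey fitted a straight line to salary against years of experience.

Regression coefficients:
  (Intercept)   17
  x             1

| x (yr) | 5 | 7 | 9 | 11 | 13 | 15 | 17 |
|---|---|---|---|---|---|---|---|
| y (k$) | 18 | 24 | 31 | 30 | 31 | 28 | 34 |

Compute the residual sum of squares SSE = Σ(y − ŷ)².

SSE = 62

x=5: ŷ = 17 + 5 = 22; r = 18 − 22 = -4
x=7: ŷ = 17 + 7 = 24; r = 24 − 24 = 0
x=9: ŷ = 17 + 9 = 26; r = 31 − 26 = 5
x=11: ŷ = 17 + 11 = 28; r = 30 − 28 = 2
x=13: ŷ = 17 + 13 = 30; r = 31 − 30 = 1
x=15: ŷ = 17 + 15 = 32; r = 28 − 32 = -4
x=17: ŷ = 17 + 17 = 34; r = 34 − 34 = 0
SSE = 16 + 0 + 25 + 4 + 1 + 16 + 0 = 62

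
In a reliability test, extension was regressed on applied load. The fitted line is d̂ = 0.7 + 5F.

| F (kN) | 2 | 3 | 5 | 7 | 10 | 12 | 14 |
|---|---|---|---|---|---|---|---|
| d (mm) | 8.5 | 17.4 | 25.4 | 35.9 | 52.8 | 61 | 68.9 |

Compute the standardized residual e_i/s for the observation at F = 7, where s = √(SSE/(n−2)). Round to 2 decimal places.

0.11

F=2: d̂ = 0.7 + 5·2 = 10.7; e = 8.5 − 10.7 = -2.2
F=3: d̂ = 0.7 + 5·3 = 15.7; e = 17.4 − 15.7 = 1.7
F=5: d̂ = 0.7 + 5·5 = 25.7; e = 25.4 − 25.7 = -0.3
F=7: d̂ = 0.7 + 5·7 = 35.7; e = 35.9 − 35.7 = 0.2
F=10: d̂ = 0.7 + 5·10 = 50.7; e = 52.8 − 50.7 = 2.1
F=12: d̂ = 0.7 + 5·12 = 60.7; e = 61 − 60.7 = 0.3
F=14: d̂ = 0.7 + 5·14 = 70.7; e = 68.9 − 70.7 = -1.8
SSE = 4.84 + 2.89 + 0.09 + 0.04 + 4.41 + 0.09 + 3.24 = 15.6
s = √(15.6/5) = 1.76635
e/s = 0.2 / 1.76635 = 0.11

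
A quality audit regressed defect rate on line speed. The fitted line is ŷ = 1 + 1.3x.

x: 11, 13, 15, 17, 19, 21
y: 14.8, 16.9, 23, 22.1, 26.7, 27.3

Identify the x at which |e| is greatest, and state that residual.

x = 15, e = 2.5

x=11: ŷ = 1 + 1.3·11 = 15.3; e = 14.8 − 15.3 = -0.5
x=13: ŷ = 1 + 1.3·13 = 17.9; e = 16.9 − 17.9 = -1
x=15: ŷ = 1 + 1.3·15 = 20.5; e = 23 − 20.5 = 2.5
x=17: ŷ = 1 + 1.3·17 = 23.1; e = 22.1 − 23.1 = -1
x=19: ŷ = 1 + 1.3·19 = 25.7; e = 26.7 − 25.7 = 1
x=21: ŷ = 1 + 1.3·21 = 28.3; e = 27.3 − 28.3 = -1
Largest |e| is 2.5 at x = 15, residual 2.5.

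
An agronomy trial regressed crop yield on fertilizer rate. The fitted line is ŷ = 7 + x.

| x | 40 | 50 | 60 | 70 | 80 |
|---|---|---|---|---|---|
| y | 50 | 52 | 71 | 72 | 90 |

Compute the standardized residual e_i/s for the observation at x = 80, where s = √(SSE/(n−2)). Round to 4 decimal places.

0.5669

x=40: ŷ = 7 + 40 = 47; e = 50 − 47 = 3
x=50: ŷ = 7 + 50 = 57; e = 52 − 57 = -5
x=60: ŷ = 7 + 60 = 67; e = 71 − 67 = 4
x=70: ŷ = 7 + 70 = 77; e = 72 − 77 = -5
x=80: ŷ = 7 + 80 = 87; e = 90 − 87 = 3
SSE = 9 + 25 + 16 + 25 + 9 = 84
s = √(84/3) = 5.2915
e/s = 3 / 5.2915 = 0.5669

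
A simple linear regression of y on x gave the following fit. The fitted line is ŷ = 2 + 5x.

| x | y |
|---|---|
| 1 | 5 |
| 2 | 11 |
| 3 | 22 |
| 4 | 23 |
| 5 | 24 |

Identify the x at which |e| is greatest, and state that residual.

x=1: ŷ = 2 + 5·1 = 7; e = 5 − 7 = -2
x=2: ŷ = 2 + 5·2 = 12; e = 11 − 12 = -1
x=3: ŷ = 2 + 5·3 = 17; e = 22 − 17 = 5
x=4: ŷ = 2 + 5·4 = 22; e = 23 − 22 = 1
x=5: ŷ = 2 + 5·5 = 27; e = 24 − 27 = -3
Largest |e| is 5 at x = 3, residual 5.

x = 3, e = 5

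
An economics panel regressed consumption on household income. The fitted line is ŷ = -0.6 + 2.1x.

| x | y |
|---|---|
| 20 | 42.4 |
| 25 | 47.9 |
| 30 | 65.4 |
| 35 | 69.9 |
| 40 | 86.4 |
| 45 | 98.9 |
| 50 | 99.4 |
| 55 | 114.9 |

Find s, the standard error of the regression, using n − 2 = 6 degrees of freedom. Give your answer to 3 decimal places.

x=20: ŷ = -0.6 + 2.1·20 = 41.4; r = 42.4 − 41.4 = 1
x=25: ŷ = -0.6 + 2.1·25 = 51.9; r = 47.9 − 51.9 = -4
x=30: ŷ = -0.6 + 2.1·30 = 62.4; r = 65.4 − 62.4 = 3
x=35: ŷ = -0.6 + 2.1·35 = 72.9; r = 69.9 − 72.9 = -3
x=40: ŷ = -0.6 + 2.1·40 = 83.4; r = 86.4 − 83.4 = 3
x=45: ŷ = -0.6 + 2.1·45 = 93.9; r = 98.9 − 93.9 = 5
x=50: ŷ = -0.6 + 2.1·50 = 104.4; r = 99.4 − 104.4 = -5
x=55: ŷ = -0.6 + 2.1·55 = 114.9; r = 114.9 − 114.9 = 0
SSE = 1 + 16 + 9 + 9 + 9 + 25 + 25 + 0 = 94
s = √(94/6) = √15.6667 ≈ 3.958

s = 3.958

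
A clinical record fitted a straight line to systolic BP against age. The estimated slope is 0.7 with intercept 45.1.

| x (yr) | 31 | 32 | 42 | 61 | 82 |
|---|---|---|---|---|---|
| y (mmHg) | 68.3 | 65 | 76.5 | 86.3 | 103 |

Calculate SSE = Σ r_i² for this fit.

x=31: ŷ = 45.1 + 0.7·31 = 66.8; r = 68.3 − 66.8 = 1.5
x=32: ŷ = 45.1 + 0.7·32 = 67.5; r = 65 − 67.5 = -2.5
x=42: ŷ = 45.1 + 0.7·42 = 74.5; r = 76.5 − 74.5 = 2
x=61: ŷ = 45.1 + 0.7·61 = 87.8; r = 86.3 − 87.8 = -1.5
x=82: ŷ = 45.1 + 0.7·82 = 102.5; r = 103 − 102.5 = 0.5
SSE = 2.25 + 6.25 + 4 + 2.25 + 0.25 = 15

SSE = 15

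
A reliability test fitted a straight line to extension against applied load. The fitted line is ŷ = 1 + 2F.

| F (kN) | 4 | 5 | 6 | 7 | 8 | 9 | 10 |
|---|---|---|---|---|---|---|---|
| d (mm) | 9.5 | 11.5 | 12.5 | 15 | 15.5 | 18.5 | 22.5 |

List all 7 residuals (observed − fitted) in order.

0.5, 0.5, -0.5, 0, -1.5, -0.5, 1.5

F=4: ŷ = 1 + 2·4 = 9; e = 9.5 − 9 = 0.5
F=5: ŷ = 1 + 2·5 = 11; e = 11.5 − 11 = 0.5
F=6: ŷ = 1 + 2·6 = 13; e = 12.5 − 13 = -0.5
F=7: ŷ = 1 + 2·7 = 15; e = 15 − 15 = 0
F=8: ŷ = 1 + 2·8 = 17; e = 15.5 − 17 = -1.5
F=9: ŷ = 1 + 2·9 = 19; e = 18.5 − 19 = -0.5
F=10: ŷ = 1 + 2·10 = 21; e = 22.5 − 21 = 1.5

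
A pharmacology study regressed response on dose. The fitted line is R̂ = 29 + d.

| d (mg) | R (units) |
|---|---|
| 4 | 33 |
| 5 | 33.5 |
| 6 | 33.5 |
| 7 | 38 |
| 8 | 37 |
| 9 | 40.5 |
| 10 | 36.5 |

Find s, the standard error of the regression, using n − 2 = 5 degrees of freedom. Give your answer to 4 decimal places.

s = 1.9494

d=4: R̂ = 29 + 4 = 33; e = 33 − 33 = 0
d=5: R̂ = 29 + 5 = 34; e = 33.5 − 34 = -0.5
d=6: R̂ = 29 + 6 = 35; e = 33.5 − 35 = -1.5
d=7: R̂ = 29 + 7 = 36; e = 38 − 36 = 2
d=8: R̂ = 29 + 8 = 37; e = 37 − 37 = 0
d=9: R̂ = 29 + 9 = 38; e = 40.5 − 38 = 2.5
d=10: R̂ = 29 + 10 = 39; e = 36.5 − 39 = -2.5
SSE = 0 + 0.25 + 2.25 + 4 + 0 + 6.25 + 6.25 = 19
s = √(19/5) = √3.8 ≈ 1.9494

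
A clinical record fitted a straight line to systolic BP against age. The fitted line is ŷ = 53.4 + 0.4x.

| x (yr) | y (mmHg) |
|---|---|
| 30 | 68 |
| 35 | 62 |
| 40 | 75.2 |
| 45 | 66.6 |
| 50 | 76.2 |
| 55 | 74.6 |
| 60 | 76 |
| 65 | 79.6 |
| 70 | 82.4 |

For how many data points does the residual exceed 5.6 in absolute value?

1

x=30: ŷ = 53.4 + 0.4·30 = 65.4; e = 68 − 65.4 = 2.6
x=35: ŷ = 53.4 + 0.4·35 = 67.4; e = 62 − 67.4 = -5.4
x=40: ŷ = 53.4 + 0.4·40 = 69.4; e = 75.2 − 69.4 = 5.8
x=45: ŷ = 53.4 + 0.4·45 = 71.4; e = 66.6 − 71.4 = -4.8
x=50: ŷ = 53.4 + 0.4·50 = 73.4; e = 76.2 − 73.4 = 2.8
x=55: ŷ = 53.4 + 0.4·55 = 75.4; e = 74.6 − 75.4 = -0.8
x=60: ŷ = 53.4 + 0.4·60 = 77.4; e = 76 − 77.4 = -1.4
x=65: ŷ = 53.4 + 0.4·65 = 79.4; e = 79.6 − 79.4 = 0.2
x=70: ŷ = 53.4 + 0.4·70 = 81.4; e = 82.4 − 81.4 = 1
|e| > 5.6: x=40 (|e|=5.8) → 1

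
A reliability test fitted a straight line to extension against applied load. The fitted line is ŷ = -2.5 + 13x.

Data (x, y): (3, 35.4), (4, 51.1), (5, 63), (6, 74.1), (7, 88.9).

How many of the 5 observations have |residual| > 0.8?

3

x=3: ŷ = -2.5 + 13·3 = 36.5; r = 35.4 − 36.5 = -1.1
x=4: ŷ = -2.5 + 13·4 = 49.5; r = 51.1 − 49.5 = 1.6
x=5: ŷ = -2.5 + 13·5 = 62.5; r = 63 − 62.5 = 0.5
x=6: ŷ = -2.5 + 13·6 = 75.5; r = 74.1 − 75.5 = -1.4
x=7: ŷ = -2.5 + 13·7 = 88.5; r = 88.9 − 88.5 = 0.4
|r| > 0.8: x=3 (|r|=1.1), x=4 (|r|=1.6), x=6 (|r|=1.4) → 3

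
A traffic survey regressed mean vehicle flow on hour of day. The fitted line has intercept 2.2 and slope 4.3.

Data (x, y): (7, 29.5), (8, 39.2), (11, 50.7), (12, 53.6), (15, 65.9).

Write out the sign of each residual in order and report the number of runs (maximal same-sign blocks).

3 runs

x=7: ŷ = 2.2 + 4.3·7 = 32.3; r = 29.5 − 32.3 = -2.8
x=8: ŷ = 2.2 + 4.3·8 = 36.6; r = 39.2 − 36.6 = 2.6
x=11: ŷ = 2.2 + 4.3·11 = 49.5; r = 50.7 − 49.5 = 1.2
x=12: ŷ = 2.2 + 4.3·12 = 53.8; r = 53.6 − 53.8 = -0.2
x=15: ŷ = 2.2 + 4.3·15 = 66.7; r = 65.9 − 66.7 = -0.8
Signs: − + + − −
Runs: −×1, +×2, −×2 → 3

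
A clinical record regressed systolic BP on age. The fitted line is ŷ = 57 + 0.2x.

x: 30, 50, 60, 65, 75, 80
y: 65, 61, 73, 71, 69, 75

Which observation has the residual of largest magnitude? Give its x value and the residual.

x = 50, e = -6

x=30: ŷ = 57 + 0.2·30 = 63; e = 65 − 63 = 2
x=50: ŷ = 57 + 0.2·50 = 67; e = 61 − 67 = -6
x=60: ŷ = 57 + 0.2·60 = 69; e = 73 − 69 = 4
x=65: ŷ = 57 + 0.2·65 = 70; e = 71 − 70 = 1
x=75: ŷ = 57 + 0.2·75 = 72; e = 69 − 72 = -3
x=80: ŷ = 57 + 0.2·80 = 73; e = 75 − 73 = 2
Largest |e| is 6 at x = 50, residual -6.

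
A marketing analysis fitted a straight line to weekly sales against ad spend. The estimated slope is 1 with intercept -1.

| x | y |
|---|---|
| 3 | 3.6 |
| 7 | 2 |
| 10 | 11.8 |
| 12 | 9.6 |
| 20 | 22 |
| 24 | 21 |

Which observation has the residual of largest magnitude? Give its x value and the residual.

x=3: ŷ = -1 + 3 = 2; e = 3.6 − 2 = 1.6
x=7: ŷ = -1 + 7 = 6; e = 2 − 6 = -4
x=10: ŷ = -1 + 10 = 9; e = 11.8 − 9 = 2.8
x=12: ŷ = -1 + 12 = 11; e = 9.6 − 11 = -1.4
x=20: ŷ = -1 + 20 = 19; e = 22 − 19 = 3
x=24: ŷ = -1 + 24 = 23; e = 21 − 23 = -2
Largest |e| is 4 at x = 7, residual -4.

x = 7, e = -4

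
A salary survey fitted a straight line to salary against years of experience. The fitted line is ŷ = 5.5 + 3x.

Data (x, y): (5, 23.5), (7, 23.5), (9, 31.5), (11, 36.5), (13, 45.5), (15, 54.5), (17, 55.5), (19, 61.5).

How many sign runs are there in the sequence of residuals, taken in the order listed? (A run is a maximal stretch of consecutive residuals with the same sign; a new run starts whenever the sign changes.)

x=5: ŷ = 5.5 + 3·5 = 20.5; r = 23.5 − 20.5 = 3
x=7: ŷ = 5.5 + 3·7 = 26.5; r = 23.5 − 26.5 = -3
x=9: ŷ = 5.5 + 3·9 = 32.5; r = 31.5 − 32.5 = -1
x=11: ŷ = 5.5 + 3·11 = 38.5; r = 36.5 − 38.5 = -2
x=13: ŷ = 5.5 + 3·13 = 44.5; r = 45.5 − 44.5 = 1
x=15: ŷ = 5.5 + 3·15 = 50.5; r = 54.5 − 50.5 = 4
x=17: ŷ = 5.5 + 3·17 = 56.5; r = 55.5 − 56.5 = -1
x=19: ŷ = 5.5 + 3·19 = 62.5; r = 61.5 − 62.5 = -1
Signs: + − − − + + − −
Runs: +×1, −×3, +×2, −×2 → 4

4 runs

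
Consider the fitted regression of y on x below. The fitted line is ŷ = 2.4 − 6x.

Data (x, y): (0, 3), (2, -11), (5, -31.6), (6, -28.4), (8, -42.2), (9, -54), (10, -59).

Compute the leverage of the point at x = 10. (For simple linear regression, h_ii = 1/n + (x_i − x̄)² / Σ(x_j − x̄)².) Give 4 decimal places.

x̄ = (0 + 2 + 5 + 6 + 8 + 9 + 10)/7 = 5.71429
Σ(x − x̄)² = 32.6531 + 13.7959 + 0.510204 + 0.0816327 + 5.22449 + 10.7959 + 18.3673 = 81.4286
h = 1/7 + (4.28571)²/81.4286 = 0.142857 + 0.225564 = 0.3684

h = 0.3684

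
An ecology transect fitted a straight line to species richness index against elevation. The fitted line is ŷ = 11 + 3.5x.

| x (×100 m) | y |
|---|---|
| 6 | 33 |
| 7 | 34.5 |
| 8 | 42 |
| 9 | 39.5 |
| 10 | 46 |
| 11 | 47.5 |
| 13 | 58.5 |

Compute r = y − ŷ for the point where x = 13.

r = 2

ŷ = 11 + 3.5·13 = 56.5
r = 58.5 − 56.5 = 2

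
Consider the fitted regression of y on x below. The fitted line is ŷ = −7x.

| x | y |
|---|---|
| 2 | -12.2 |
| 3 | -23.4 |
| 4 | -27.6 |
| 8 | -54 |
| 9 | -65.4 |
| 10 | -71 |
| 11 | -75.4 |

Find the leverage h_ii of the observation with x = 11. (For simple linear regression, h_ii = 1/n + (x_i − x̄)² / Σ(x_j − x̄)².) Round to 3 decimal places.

x̄ = (2 + 3 + 4 + 8 + 9 + 10 + 11)/7 = 6.71429
Σ(x − x̄)² = 22.2245 + 13.7959 + 7.36735 + 1.65306 + 5.22449 + 10.7959 + 18.3673 = 79.4286
h = 1/7 + (4.28571)²/79.4286 = 0.142857 + 0.231244 = 0.374

h = 0.374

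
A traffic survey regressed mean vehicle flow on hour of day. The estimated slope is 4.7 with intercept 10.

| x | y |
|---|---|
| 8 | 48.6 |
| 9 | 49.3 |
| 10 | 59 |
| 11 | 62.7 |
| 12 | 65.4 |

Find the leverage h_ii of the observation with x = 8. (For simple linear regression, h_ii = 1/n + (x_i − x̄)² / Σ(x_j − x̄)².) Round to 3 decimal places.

h = 0.600

x̄ = (8 + 9 + 10 + 11 + 12)/5 = 10
Σ(x − x̄)² = 4 + 1 + 0 + 1 + 4 = 10
h = 1/5 + (-2)²/10 = 0.2 + 0.4 = 0.600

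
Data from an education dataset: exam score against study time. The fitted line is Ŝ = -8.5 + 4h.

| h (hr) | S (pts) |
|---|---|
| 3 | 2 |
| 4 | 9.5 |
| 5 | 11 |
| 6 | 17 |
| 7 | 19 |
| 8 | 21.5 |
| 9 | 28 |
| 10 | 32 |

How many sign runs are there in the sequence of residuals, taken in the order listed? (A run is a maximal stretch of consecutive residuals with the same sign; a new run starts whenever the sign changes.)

6 runs

h=3: Ŝ = -8.5 + 4·3 = 3.5; r = 2 − 3.5 = -1.5
h=4: Ŝ = -8.5 + 4·4 = 7.5; r = 9.5 − 7.5 = 2
h=5: Ŝ = -8.5 + 4·5 = 11.5; r = 11 − 11.5 = -0.5
h=6: Ŝ = -8.5 + 4·6 = 15.5; r = 17 − 15.5 = 1.5
h=7: Ŝ = -8.5 + 4·7 = 19.5; r = 19 − 19.5 = -0.5
h=8: Ŝ = -8.5 + 4·8 = 23.5; r = 21.5 − 23.5 = -2
h=9: Ŝ = -8.5 + 4·9 = 27.5; r = 28 − 27.5 = 0.5
h=10: Ŝ = -8.5 + 4·10 = 31.5; r = 32 − 31.5 = 0.5
Signs: − + − + − − + +
Runs: −×1, +×1, −×1, +×1, −×2, +×2 → 6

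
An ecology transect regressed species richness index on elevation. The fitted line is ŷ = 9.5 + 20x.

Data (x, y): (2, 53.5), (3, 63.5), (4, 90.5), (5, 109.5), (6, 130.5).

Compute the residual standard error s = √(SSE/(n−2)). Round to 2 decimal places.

x=2: ŷ = 9.5 + 20·2 = 49.5; r = 53.5 − 49.5 = 4
x=3: ŷ = 9.5 + 20·3 = 69.5; r = 63.5 − 69.5 = -6
x=4: ŷ = 9.5 + 20·4 = 89.5; r = 90.5 − 89.5 = 1
x=5: ŷ = 9.5 + 20·5 = 109.5; r = 109.5 − 109.5 = 0
x=6: ŷ = 9.5 + 20·6 = 129.5; r = 130.5 − 129.5 = 1
SSE = 16 + 36 + 1 + 0 + 1 = 54
s = √(54/3) = √18 ≈ 4.24

s = 4.24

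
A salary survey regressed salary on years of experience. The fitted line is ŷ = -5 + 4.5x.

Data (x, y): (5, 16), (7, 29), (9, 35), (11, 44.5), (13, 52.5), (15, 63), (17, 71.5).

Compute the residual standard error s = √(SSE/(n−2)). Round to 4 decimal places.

x=5: ŷ = -5 + 4.5·5 = 17.5; r = 16 − 17.5 = -1.5
x=7: ŷ = -5 + 4.5·7 = 26.5; r = 29 − 26.5 = 2.5
x=9: ŷ = -5 + 4.5·9 = 35.5; r = 35 − 35.5 = -0.5
x=11: ŷ = -5 + 4.5·11 = 44.5; r = 44.5 − 44.5 = 0
x=13: ŷ = -5 + 4.5·13 = 53.5; r = 52.5 − 53.5 = -1
x=15: ŷ = -5 + 4.5·15 = 62.5; r = 63 − 62.5 = 0.5
x=17: ŷ = -5 + 4.5·17 = 71.5; r = 71.5 − 71.5 = 0
SSE = 2.25 + 6.25 + 0.25 + 0 + 1 + 0.25 + 0 = 10
s = √(10/5) = √2 ≈ 1.4142

s = 1.4142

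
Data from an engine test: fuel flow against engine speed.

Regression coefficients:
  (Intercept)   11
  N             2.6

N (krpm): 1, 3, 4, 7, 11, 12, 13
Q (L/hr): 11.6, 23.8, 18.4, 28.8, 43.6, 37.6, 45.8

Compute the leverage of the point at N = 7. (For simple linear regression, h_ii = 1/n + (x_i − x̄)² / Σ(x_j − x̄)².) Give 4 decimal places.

N̄ = (1 + 3 + 4 + 7 + 11 + 12 + 13)/7 = 7.28571
Σ(N − N̄)² = 39.5102 + 18.3673 + 10.7959 + 0.0816327 + 13.7959 + 22.2245 + 32.6531 = 137.429
h = 1/7 + (-0.285714)²/137.429 = 0.142857 + 0.000594001 = 0.1435

h = 0.1435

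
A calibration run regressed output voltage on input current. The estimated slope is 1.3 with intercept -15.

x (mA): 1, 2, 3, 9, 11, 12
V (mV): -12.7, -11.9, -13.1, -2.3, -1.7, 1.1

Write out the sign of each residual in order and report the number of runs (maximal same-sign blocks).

x=1: ŷ = -15 + 1.3·1 = -13.7; e = -12.7 − (-13.7) = 1
x=2: ŷ = -15 + 1.3·2 = -12.4; e = -11.9 − (-12.4) = 0.5
x=3: ŷ = -15 + 1.3·3 = -11.1; e = -13.1 − (-11.1) = -2
x=9: ŷ = -15 + 1.3·9 = -3.3; e = -2.3 − (-3.3) = 1
x=11: ŷ = -15 + 1.3·11 = -0.7; e = -1.7 − (-0.7) = -1
x=12: ŷ = -15 + 1.3·12 = 0.6; e = 1.1 − 0.6 = 0.5
Signs: + + − + − +
Runs: +×2, −×1, +×1, −×1, +×1 → 5

5 runs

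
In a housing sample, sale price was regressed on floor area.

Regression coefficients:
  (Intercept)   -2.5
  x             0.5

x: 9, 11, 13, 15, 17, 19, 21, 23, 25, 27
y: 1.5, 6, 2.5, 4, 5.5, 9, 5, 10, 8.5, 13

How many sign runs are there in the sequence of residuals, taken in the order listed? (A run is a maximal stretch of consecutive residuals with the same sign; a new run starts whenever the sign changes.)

8 runs

x=9: ŷ = -2.5 + 0.5·9 = 2; e = 1.5 − 2 = -0.5
x=11: ŷ = -2.5 + 0.5·11 = 3; e = 6 − 3 = 3
x=13: ŷ = -2.5 + 0.5·13 = 4; e = 2.5 − 4 = -1.5
x=15: ŷ = -2.5 + 0.5·15 = 5; e = 4 − 5 = -1
x=17: ŷ = -2.5 + 0.5·17 = 6; e = 5.5 − 6 = -0.5
x=19: ŷ = -2.5 + 0.5·19 = 7; e = 9 − 7 = 2
x=21: ŷ = -2.5 + 0.5·21 = 8; e = 5 − 8 = -3
x=23: ŷ = -2.5 + 0.5·23 = 9; e = 10 − 9 = 1
x=25: ŷ = -2.5 + 0.5·25 = 10; e = 8.5 − 10 = -1.5
x=27: ŷ = -2.5 + 0.5·27 = 11; e = 13 − 11 = 2
Signs: − + − − − + − + − +
Runs: −×1, +×1, −×3, +×1, −×1, +×1, −×1, +×1 → 8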